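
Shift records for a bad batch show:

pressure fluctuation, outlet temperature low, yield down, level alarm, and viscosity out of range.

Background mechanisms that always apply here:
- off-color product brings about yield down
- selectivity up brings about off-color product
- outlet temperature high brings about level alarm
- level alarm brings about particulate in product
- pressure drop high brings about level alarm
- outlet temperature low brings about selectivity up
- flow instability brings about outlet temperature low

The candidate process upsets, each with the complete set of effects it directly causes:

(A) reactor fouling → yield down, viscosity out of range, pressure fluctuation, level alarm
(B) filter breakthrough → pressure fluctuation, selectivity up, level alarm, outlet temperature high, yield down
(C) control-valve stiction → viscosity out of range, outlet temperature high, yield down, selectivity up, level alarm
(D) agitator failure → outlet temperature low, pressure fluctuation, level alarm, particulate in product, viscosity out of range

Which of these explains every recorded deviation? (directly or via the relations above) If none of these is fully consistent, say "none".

D

Checking each candidate against the observations:
(A) reactor fouling — pressure fluctuation yes; outlet temperature low NO; yield down yes; level alarm yes; viscosity out of range yes
(B) filter breakthrough — fails on outlet temperature low, viscosity out of range (predicts outlet temperature high, not outlet temperature low)
(C) control-valve stiction — pressure fluctuation NO; outlet temperature low NO; yield down yes; level alarm yes; viscosity out of range yes
(D) agitator failure — pressure fluctuation yes; outlet temperature low yes; yield down yes (by outlet temperature low → selectivity up → off-color product → yield down); level alarm yes; viscosity out of range yes
Only (D) is consistent with every observation.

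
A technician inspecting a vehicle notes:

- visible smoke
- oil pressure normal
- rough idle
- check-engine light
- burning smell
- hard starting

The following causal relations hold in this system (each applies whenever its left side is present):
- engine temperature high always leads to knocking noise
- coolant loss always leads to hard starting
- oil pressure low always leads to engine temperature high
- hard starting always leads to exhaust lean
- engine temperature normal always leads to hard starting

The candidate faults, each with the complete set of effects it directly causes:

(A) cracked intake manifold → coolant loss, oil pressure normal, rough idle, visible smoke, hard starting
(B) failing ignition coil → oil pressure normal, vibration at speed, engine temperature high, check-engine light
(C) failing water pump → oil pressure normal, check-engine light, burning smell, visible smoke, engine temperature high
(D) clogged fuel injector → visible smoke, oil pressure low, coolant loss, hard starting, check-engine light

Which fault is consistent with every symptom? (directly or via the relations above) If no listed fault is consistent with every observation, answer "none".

none

Checking each candidate against the observations:
(A) cracked intake manifold — does not account for check-engine light, burning smell
(B) failing ignition coil — does not account for visible smoke, rough idle, burning smell, hard starting
(C) failing water pump — visible smoke ✓; oil pressure normal ✓; rough idle ✗; check-engine light ✓; burning smell ✓; hard starting ✗
(D) clogged fuel injector — visible smoke ✓; oil pressure normal ✗; rough idle ✗; check-engine light ✓; burning smell ✗; hard starting ✓
Every candidate fails on at least one observation.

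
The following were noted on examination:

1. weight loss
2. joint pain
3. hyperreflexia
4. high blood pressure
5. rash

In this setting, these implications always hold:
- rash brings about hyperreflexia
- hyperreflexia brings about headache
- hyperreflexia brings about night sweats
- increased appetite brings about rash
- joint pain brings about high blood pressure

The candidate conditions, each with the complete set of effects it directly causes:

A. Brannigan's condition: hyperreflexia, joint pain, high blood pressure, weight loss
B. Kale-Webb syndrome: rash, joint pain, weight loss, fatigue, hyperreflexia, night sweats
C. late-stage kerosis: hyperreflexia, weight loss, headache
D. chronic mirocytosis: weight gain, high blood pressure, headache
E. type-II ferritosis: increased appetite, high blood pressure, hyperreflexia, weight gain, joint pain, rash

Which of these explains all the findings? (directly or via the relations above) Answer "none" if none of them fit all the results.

Checking each candidate against the observations:
(A) Brannigan's condition — does not account for rash
(B) Kale-Webb syndrome — weight loss yes; joint pain yes; hyperreflexia yes; high blood pressure yes (by joint pain → high blood pressure); rash yes
(C) late-stage kerosis — weight loss yes; joint pain NO; hyperreflexia yes; high blood pressure NO; rash NO
(D) chronic mirocytosis — weight loss NO; joint pain NO; hyperreflexia NO; high blood pressure yes; rash NO
(E) type-II ferritosis — fails on weight loss (predicts weight gain, not weight loss)
(B) alone accounts for all the evidence.

B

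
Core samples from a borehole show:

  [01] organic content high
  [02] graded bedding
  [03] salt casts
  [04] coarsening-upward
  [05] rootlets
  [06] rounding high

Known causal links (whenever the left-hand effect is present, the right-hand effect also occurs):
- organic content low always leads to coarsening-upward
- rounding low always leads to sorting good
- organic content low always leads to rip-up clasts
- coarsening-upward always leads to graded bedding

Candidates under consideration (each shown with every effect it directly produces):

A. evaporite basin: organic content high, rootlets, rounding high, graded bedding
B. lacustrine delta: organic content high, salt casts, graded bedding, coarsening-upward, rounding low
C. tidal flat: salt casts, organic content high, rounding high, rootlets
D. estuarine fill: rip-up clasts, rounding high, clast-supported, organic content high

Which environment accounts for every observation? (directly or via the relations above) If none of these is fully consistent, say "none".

Per-candidate check:
(A) evaporite basin — organic content high +; graded bedding +; salt casts -; coarsening-upward -; rootlets +; rounding high +
(B) lacustrine delta — organic content high +; graded bedding +; salt casts +; coarsening-upward +; rootlets -; rounding high -
(C) tidal flat — organic content high +; graded bedding -; salt casts +; coarsening-upward -; rootlets +; rounding high +
(D) estuarine fill — does not account for graded bedding, salt casts, coarsening-upward, rootlets
No candidate is consistent with all observations.

none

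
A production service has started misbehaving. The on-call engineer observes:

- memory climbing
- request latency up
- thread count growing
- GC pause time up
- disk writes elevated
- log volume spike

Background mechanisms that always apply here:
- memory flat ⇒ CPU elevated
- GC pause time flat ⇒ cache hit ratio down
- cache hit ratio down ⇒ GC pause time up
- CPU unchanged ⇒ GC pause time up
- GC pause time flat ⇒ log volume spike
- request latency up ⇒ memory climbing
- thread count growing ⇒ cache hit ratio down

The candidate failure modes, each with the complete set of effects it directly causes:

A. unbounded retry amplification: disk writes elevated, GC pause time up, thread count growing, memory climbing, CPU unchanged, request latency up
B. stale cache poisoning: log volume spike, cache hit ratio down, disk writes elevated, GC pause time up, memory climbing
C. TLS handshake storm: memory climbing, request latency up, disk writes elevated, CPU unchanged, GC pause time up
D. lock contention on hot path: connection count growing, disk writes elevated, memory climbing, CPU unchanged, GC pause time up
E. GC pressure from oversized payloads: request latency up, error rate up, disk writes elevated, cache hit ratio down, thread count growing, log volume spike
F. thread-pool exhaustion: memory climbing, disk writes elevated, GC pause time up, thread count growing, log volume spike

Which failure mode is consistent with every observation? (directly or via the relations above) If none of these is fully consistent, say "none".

For each candidate, compare predicted effects to what was observed:
(A) unbounded retry amplification — memory climbing yes; request latency up yes; thread count growing yes; GC pause time up yes; disk writes elevated yes; log volume spike NO
(B) stale cache poisoning — memory climbing yes; request latency up NO; thread count growing NO; GC pause time up yes; disk writes elevated yes; log volume spike yes
(C) TLS handshake storm — memory climbing yes; request latency up yes; thread count growing NO; GC pause time up yes; disk writes elevated yes; log volume spike NO
(D) lock contention on hot path — memory climbing yes; request latency up NO; thread count growing NO; GC pause time up yes; disk writes elevated yes; log volume spike NO
(E) GC pressure from oversized payloads — memory climbing yes (via request latency up → memory climbing); request latency up yes; thread count growing yes; GC pause time up yes (via cache hit ratio down → GC pause time up); disk writes elevated yes; log volume spike yes
(F) thread-pool exhaustion — does not account for request latency up
Only (E) is consistent with every observation.

E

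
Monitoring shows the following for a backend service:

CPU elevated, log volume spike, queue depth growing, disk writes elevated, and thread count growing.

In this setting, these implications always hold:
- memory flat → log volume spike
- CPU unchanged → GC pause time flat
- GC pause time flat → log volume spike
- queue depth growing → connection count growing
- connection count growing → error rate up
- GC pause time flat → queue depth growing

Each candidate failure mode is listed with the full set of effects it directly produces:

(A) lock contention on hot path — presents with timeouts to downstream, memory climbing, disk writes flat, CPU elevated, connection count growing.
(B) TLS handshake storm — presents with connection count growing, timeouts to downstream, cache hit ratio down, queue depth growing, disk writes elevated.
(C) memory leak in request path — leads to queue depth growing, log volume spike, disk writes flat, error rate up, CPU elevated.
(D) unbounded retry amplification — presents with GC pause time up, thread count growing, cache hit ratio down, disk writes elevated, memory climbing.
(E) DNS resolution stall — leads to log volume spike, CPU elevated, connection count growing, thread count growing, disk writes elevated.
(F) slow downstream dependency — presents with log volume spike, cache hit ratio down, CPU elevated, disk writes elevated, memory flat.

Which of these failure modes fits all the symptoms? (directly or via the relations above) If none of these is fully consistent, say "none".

For each candidate, compare predicted effects to what was observed:
(A) lock contention on hot path — fails on log volume spike, queue depth growing, disk writes elevated, thread count growing (predicts disk writes flat, not disk writes elevated)
(B) TLS handshake storm — does not account for CPU elevated, log volume spike, thread count growing
(C) memory leak in request path — CPU elevated +; log volume spike +; queue depth growing +; disk writes elevated -; thread count growing -
(D) unbounded retry amplification — does not account for CPU elevated, log volume spike, queue depth growing
(E) DNS resolution stall — CPU elevated +; log volume spike +; queue depth growing -; disk writes elevated +; thread count growing +
(F) slow downstream dependency — CPU elevated +; log volume spike +; queue depth growing -; disk writes elevated +; thread count growing -
None of the listed candidates fits everything.

none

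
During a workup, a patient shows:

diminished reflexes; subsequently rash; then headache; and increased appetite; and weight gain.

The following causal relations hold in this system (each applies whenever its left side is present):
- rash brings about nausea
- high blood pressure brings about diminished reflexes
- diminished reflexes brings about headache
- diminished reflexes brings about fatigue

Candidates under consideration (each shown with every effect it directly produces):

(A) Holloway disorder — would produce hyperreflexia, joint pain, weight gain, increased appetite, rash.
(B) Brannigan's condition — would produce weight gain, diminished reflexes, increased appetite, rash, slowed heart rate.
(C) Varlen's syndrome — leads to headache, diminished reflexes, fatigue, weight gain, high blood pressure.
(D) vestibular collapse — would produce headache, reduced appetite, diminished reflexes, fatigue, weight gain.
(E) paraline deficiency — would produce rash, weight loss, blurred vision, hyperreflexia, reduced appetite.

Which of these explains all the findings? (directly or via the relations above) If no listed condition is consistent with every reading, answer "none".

Checking each candidate against the observations:
(A) Holloway disorder — fails on diminished reflexes, headache (predicts hyperreflexia, not diminished reflexes)
(B) Brannigan's condition — accounts for every observation (headache by diminished reflexes → headache)
(C) Varlen's syndrome — diminished reflexes yes; rash NO; headache yes; increased appetite NO; weight gain yes
(D) vestibular collapse — fails on rash, increased appetite (predicts reduced appetite, not increased appetite)
(E) paraline deficiency — diminished reflexes NO; rash yes; headache NO; increased appetite NO; weight gain NO
(B) is the only candidate with no mismatches.

B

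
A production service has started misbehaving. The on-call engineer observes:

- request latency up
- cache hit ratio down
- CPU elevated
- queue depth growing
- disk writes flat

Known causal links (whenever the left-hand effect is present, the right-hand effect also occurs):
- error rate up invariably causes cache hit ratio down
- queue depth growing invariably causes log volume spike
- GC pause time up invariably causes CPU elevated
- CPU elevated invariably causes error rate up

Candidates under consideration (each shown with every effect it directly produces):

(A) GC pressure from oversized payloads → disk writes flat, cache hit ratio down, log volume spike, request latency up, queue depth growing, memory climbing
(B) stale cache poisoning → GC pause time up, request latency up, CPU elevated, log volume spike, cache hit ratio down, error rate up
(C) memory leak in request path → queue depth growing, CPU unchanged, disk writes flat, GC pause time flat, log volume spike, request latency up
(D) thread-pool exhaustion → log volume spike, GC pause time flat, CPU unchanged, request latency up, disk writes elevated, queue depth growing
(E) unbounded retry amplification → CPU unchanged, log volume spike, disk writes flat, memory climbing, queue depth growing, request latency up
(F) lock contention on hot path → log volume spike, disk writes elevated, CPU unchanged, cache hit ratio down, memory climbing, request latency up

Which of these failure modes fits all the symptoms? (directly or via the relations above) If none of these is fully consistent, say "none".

Checking each candidate against the observations:
(A) GC pressure from oversized payloads — does not account for CPU elevated
(B) stale cache poisoning — does not account for queue depth growing, disk writes flat
(C) memory leak in request path — request latency up yes; cache hit ratio down NO; CPU elevated NO; queue depth growing yes; disk writes flat yes
(D) thread-pool exhaustion — fails on cache hit ratio down, CPU elevated, disk writes flat (predicts CPU unchanged, not CPU elevated; predicts disk writes elevated, not disk writes flat)
(E) unbounded retry amplification — fails on cache hit ratio down, CPU elevated (predicts CPU unchanged, not CPU elevated)
(F) lock contention on hot path — request latency up yes; cache hit ratio down yes; CPU elevated NO; queue depth growing NO; disk writes flat NO
Every candidate fails on at least one observation.

none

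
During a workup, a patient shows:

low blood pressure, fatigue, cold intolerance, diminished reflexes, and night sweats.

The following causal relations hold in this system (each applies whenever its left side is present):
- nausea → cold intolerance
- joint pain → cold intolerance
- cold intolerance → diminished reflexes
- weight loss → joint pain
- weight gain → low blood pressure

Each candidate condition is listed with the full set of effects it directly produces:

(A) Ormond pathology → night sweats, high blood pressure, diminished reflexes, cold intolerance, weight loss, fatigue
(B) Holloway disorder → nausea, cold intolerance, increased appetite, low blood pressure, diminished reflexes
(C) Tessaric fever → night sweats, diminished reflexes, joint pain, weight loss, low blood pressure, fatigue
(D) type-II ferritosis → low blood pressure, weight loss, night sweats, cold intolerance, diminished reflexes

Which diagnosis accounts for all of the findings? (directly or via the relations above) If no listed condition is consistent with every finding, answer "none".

Checking each candidate against the observations:
(A) Ormond pathology — low blood pressure ✗; fatigue ✓; cold intolerance ✓; diminished reflexes ✓; night sweats ✓
(B) Holloway disorder — low blood pressure ✓; fatigue ✗; cold intolerance ✓; diminished reflexes ✓; night sweats ✗
(C) Tessaric fever — accounts for every observation (cold intolerance via joint pain → cold intolerance)
(D) type-II ferritosis — does not account for fatigue
(C) alone accounts for all the evidence.

C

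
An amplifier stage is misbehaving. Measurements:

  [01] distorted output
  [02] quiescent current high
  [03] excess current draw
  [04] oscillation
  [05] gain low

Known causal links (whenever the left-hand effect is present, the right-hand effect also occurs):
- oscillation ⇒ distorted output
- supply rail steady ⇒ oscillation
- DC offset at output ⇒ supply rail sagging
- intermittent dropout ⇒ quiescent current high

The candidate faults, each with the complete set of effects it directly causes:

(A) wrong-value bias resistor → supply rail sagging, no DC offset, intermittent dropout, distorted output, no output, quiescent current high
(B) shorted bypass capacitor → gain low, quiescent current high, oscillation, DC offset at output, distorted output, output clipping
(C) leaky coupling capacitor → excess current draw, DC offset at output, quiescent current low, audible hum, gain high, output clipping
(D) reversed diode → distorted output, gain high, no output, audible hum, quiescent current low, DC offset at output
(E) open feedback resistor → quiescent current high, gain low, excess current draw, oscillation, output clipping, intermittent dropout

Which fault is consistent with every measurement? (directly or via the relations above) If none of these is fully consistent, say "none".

E

For each candidate, compare predicted effects to what was observed:
(A) wrong-value bias resistor — distorted output match; quiescent current high match; excess current draw miss; oscillation miss; gain low miss
(B) shorted bypass capacitor — distorted output match; quiescent current high match; excess current draw miss; oscillation match; gain low match
(C) leaky coupling capacitor — fails on distorted output, quiescent current high, oscillation, gain low (predicts quiescent current low, not quiescent current high; predicts gain high, not gain low)
(D) reversed diode — distorted output match; quiescent current high miss; excess current draw miss; oscillation miss; gain low miss
(E) open feedback resistor — distorted output match (by oscillation → distorted output); quiescent current high match; excess current draw match; oscillation match; gain low match
(E) alone accounts for all the evidence.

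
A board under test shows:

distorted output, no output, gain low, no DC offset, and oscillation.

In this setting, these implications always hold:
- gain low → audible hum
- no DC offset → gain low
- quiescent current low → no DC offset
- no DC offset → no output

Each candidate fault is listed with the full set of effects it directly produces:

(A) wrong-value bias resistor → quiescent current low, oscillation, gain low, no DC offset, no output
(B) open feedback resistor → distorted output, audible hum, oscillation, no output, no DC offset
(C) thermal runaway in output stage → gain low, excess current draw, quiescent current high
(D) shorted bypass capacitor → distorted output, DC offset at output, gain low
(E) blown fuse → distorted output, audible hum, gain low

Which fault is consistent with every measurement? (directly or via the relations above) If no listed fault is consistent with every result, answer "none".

B

Checking each candidate against the observations:
(A) wrong-value bias resistor — distorted output NO; no output yes; gain low yes; no DC offset yes; oscillation yes
(B) open feedback resistor — accounts for every observation (gain low by no DC offset → gain low)
(C) thermal runaway in output stage — does not account for distorted output, no output, no DC offset, oscillation
(D) shorted bypass capacitor — distorted output yes; no output NO; gain low yes; no DC offset NO; oscillation NO
(E) blown fuse — does not account for no output, no DC offset, oscillation
Only (B) is consistent with every observation.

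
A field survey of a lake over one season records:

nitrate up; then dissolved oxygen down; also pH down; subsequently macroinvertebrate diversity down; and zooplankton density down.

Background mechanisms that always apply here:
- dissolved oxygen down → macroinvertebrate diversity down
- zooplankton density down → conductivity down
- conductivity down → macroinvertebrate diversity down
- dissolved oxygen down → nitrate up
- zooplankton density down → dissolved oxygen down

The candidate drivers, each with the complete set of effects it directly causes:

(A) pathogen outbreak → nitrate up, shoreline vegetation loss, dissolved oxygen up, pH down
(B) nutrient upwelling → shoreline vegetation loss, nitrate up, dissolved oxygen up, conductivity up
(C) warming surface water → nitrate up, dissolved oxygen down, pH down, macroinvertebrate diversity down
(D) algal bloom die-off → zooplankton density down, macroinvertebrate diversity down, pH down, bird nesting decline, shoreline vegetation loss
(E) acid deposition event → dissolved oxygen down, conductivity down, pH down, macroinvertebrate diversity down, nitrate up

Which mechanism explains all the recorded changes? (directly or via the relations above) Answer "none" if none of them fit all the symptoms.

Per-candidate check:
(A) pathogen outbreak — fails on dissolved oxygen down, macroinvertebrate diversity down, zooplankton density down (predicts dissolved oxygen up, not dissolved oxygen down)
(B) nutrient upwelling — nitrate up yes; dissolved oxygen down NO; pH down NO; macroinvertebrate diversity down NO; zooplankton density down NO
(C) warming surface water — does not account for zooplankton density down
(D) algal bloom die-off — accounts for every observation (nitrate up through zooplankton density down → dissolved oxygen down → nitrate up)
(E) acid deposition event — does not account for zooplankton density down
Only (D) is consistent with every observation.

D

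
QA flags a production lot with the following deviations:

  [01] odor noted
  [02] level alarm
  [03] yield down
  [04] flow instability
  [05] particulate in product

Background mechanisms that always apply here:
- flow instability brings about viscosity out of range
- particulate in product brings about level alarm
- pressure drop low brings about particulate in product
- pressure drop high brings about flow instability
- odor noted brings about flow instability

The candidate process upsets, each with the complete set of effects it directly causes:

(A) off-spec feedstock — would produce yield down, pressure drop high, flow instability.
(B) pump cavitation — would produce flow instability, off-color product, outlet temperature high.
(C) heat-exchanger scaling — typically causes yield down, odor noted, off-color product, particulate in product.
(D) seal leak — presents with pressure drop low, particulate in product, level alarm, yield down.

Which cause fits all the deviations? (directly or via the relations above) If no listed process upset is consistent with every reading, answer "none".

C

Checking each candidate against the observations:
(A) off-spec feedstock — does not account for odor noted, level alarm, particulate in product
(B) pump cavitation — odor noted miss; level alarm miss; yield down miss; flow instability match; particulate in product miss
(C) heat-exchanger scaling — odor noted match; level alarm match (by particulate in product → level alarm); yield down match; flow instability match (by odor noted → flow instability); particulate in product match
(D) seal leak — does not account for odor noted, flow instability
(C) alone accounts for all the evidence.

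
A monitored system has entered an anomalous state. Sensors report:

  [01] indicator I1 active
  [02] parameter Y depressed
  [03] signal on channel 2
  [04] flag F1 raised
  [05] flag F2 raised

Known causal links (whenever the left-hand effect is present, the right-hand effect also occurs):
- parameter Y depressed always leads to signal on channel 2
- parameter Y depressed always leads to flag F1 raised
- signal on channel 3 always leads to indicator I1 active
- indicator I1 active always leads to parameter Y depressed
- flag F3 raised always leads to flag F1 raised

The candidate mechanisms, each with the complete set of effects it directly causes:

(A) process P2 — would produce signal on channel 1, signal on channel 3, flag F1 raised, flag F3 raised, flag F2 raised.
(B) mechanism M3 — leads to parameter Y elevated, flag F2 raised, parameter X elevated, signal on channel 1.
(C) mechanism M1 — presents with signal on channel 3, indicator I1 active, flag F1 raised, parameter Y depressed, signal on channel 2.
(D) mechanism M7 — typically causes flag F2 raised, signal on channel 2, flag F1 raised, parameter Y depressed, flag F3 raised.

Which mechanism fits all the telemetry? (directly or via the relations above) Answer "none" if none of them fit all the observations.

Testing each hypothesis:
(A) process P2 — indicator I1 active ✓ (by signal on channel 3 → indicator I1 active); parameter Y depressed ✓ (by signal on channel 3 → indicator I1 active → parameter Y depressed); signal on channel 2 ✓ (by signal on channel 3 → indicator I1 active → parameter Y depressed → signal on channel 2); flag F1 raised ✓; flag F2 raised ✓
(B) mechanism M3 — fails on indicator I1 active, parameter Y depressed, signal on channel 2, flag F1 raised (predicts parameter Y elevated, not parameter Y depressed)
(C) mechanism M1 — does not account for flag F2 raised
(D) mechanism M7 — indicator I1 active ✗; parameter Y depressed ✓; signal on channel 2 ✓; flag F1 raised ✓; flag F2 raised ✓
(A) alone accounts for all the evidence.

A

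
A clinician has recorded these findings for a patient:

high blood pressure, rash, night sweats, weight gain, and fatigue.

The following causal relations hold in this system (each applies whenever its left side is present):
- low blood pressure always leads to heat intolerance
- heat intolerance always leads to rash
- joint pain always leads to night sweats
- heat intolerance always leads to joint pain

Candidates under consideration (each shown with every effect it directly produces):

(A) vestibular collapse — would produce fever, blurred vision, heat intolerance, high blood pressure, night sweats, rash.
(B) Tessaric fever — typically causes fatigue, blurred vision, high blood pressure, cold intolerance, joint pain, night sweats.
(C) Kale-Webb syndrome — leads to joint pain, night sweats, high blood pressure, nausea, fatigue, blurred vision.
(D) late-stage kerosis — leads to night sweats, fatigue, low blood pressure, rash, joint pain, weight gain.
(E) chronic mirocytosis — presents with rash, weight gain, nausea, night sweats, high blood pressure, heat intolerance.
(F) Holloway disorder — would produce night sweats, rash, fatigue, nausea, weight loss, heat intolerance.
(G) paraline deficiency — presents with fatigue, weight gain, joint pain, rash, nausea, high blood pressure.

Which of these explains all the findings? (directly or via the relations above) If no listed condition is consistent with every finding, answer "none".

For each candidate, compare predicted effects to what was observed:
(A) vestibular collapse — does not account for weight gain, fatigue
(B) Tessaric fever — does not account for rash, weight gain
(C) Kale-Webb syndrome — high blood pressure +; rash -; night sweats +; weight gain -; fatigue +
(D) late-stage kerosis — high blood pressure -; rash +; night sweats +; weight gain +; fatigue +
(E) chronic mirocytosis — does not account for fatigue
(F) Holloway disorder — fails on high blood pressure, weight gain (predicts weight loss, not weight gain)
(G) paraline deficiency — accounts for every observation (night sweats through joint pain → night sweats)
(G) alone accounts for all the evidence.

G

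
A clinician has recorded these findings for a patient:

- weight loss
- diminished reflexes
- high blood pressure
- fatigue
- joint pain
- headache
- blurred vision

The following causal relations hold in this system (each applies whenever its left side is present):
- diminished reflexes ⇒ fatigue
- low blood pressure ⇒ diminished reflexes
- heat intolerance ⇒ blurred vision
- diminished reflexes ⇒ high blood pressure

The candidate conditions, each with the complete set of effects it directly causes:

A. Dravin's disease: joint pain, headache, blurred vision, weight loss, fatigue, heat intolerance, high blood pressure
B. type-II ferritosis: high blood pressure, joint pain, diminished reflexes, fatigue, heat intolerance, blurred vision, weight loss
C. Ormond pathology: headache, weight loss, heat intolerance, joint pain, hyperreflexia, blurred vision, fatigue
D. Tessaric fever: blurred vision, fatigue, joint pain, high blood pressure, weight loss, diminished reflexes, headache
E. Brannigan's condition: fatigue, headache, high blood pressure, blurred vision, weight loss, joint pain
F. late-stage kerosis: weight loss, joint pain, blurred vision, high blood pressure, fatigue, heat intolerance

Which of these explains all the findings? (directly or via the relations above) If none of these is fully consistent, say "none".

Per-candidate check:
(A) Dravin's disease — weight loss +; diminished reflexes -; high blood pressure +; fatigue +; joint pain +; headache +; blurred vision +
(B) type-II ferritosis — weight loss +; diminished reflexes +; high blood pressure +; fatigue +; joint pain +; headache -; blurred vision +
(C) Ormond pathology — fails on diminished reflexes, high blood pressure (predicts hyperreflexia, not diminished reflexes)
(D) Tessaric fever — accounts for every observation
(E) Brannigan's condition — does not account for diminished reflexes
(F) late-stage kerosis — does not account for diminished reflexes, headache
Only (D) is consistent with every observation.

D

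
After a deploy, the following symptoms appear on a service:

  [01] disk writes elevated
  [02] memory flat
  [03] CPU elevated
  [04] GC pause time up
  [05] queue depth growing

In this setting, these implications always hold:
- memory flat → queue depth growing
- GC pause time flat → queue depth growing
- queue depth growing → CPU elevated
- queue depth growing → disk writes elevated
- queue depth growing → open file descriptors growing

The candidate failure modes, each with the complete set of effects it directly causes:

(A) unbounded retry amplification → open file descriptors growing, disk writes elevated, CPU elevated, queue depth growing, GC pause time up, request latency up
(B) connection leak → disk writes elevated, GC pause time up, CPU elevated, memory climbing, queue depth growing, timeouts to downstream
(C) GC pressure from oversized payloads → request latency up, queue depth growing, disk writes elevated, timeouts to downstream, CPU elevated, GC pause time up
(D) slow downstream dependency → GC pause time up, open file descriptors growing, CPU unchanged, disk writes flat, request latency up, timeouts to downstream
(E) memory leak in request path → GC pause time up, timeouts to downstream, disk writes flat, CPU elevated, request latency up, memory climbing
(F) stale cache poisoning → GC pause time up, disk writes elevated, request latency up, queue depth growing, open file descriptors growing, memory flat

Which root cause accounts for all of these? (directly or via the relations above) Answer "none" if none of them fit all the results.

F

Checking each candidate against the observations:
(A) unbounded retry amplification — disk writes elevated +; memory flat -; CPU elevated +; GC pause time up +; queue depth growing +
(B) connection leak — disk writes elevated +; memory flat -; CPU elevated +; GC pause time up +; queue depth growing +
(C) GC pressure from oversized payloads — does not account for memory flat
(D) slow downstream dependency — disk writes elevated -; memory flat -; CPU elevated -; GC pause time up +; queue depth growing -
(E) memory leak in request path — fails on disk writes elevated, memory flat, queue depth growing (predicts disk writes flat, not disk writes elevated; predicts memory climbing, not memory flat)
(F) stale cache poisoning — accounts for every observation (CPU elevated via queue depth growing → CPU elevated)
Only (F) is consistent with every observation.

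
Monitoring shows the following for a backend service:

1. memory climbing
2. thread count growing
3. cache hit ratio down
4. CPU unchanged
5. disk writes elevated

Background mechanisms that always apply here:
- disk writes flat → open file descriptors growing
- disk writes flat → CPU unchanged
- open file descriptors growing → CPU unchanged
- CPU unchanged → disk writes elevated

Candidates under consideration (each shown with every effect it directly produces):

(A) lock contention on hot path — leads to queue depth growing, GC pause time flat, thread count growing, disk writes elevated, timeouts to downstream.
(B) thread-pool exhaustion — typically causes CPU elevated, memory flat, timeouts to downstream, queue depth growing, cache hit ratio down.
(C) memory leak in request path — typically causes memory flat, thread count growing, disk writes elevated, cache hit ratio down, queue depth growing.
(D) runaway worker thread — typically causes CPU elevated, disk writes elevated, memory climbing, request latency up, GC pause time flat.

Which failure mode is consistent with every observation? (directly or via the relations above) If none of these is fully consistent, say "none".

none

Per-candidate check:
(A) lock contention on hot path — memory climbing NO; thread count growing yes; cache hit ratio down NO; CPU unchanged NO; disk writes elevated yes
(B) thread-pool exhaustion — memory climbing NO; thread count growing NO; cache hit ratio down yes; CPU unchanged NO; disk writes elevated NO
(C) memory leak in request path — fails on memory climbing, CPU unchanged (predicts memory flat, not memory climbing)
(D) runaway worker thread — memory climbing yes; thread count growing NO; cache hit ratio down NO; CPU unchanged NO; disk writes elevated yes
No candidate is consistent with all observations.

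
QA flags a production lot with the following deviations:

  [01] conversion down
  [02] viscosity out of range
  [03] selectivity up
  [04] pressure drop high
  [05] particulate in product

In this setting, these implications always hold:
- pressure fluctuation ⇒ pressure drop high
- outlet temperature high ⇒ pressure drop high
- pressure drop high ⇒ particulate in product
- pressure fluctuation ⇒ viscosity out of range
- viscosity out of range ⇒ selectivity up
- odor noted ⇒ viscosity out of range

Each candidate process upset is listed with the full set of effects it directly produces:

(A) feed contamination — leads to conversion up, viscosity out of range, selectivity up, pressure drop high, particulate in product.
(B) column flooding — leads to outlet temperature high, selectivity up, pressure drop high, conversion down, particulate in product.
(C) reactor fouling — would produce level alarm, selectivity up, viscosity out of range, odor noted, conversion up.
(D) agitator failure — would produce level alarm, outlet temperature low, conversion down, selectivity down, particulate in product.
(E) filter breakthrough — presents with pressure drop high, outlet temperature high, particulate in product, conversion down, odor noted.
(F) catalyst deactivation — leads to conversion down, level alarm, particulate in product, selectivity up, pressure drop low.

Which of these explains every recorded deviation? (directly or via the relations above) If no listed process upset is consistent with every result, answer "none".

Per-candidate check:
(A) feed contamination — conversion down miss; viscosity out of range match; selectivity up match; pressure drop high match; particulate in product match
(B) column flooding — conversion down match; viscosity out of range miss; selectivity up match; pressure drop high match; particulate in product match
(C) reactor fouling — fails on conversion down, pressure drop high, particulate in product (predicts conversion up, not conversion down)
(D) agitator failure — fails on viscosity out of range, selectivity up, pressure drop high (predicts selectivity down, not selectivity up)
(E) filter breakthrough — accounts for every observation (viscosity out of range through odor noted → viscosity out of range)
(F) catalyst deactivation — fails on viscosity out of range, pressure drop high (predicts pressure drop low, not pressure drop high)
Only (E) is consistent with every observation.

E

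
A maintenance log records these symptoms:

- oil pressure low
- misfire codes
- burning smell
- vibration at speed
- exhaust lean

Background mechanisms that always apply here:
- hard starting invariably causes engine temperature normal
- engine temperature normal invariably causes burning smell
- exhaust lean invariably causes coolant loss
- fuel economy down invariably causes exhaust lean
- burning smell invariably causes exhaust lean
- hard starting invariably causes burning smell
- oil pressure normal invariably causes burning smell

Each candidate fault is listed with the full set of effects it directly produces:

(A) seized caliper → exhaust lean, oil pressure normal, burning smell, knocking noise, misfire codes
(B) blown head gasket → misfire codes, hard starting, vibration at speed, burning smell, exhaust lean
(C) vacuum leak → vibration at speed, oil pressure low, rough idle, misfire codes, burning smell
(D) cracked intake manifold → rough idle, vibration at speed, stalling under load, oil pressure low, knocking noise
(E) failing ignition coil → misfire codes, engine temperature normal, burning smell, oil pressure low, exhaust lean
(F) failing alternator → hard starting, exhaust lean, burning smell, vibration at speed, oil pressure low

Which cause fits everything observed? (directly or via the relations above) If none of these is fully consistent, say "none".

C

For each candidate, compare predicted effects to what was observed:
(A) seized caliper — oil pressure low ✗; misfire codes ✓; burning smell ✓; vibration at speed ✗; exhaust lean ✓
(B) blown head gasket — oil pressure low ✗; misfire codes ✓; burning smell ✓; vibration at speed ✓; exhaust lean ✓
(C) vacuum leak — oil pressure low ✓; misfire codes ✓; burning smell ✓; vibration at speed ✓; exhaust lean ✓ (by burning smell → exhaust lean)
(D) cracked intake manifold — oil pressure low ✓; misfire codes ✗; burning smell ✗; vibration at speed ✓; exhaust lean ✗
(E) failing ignition coil — does not account for vibration at speed
(F) failing alternator — oil pressure low ✓; misfire codes ✗; burning smell ✓; vibration at speed ✓; exhaust lean ✓
(C) alone accounts for all the evidence.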